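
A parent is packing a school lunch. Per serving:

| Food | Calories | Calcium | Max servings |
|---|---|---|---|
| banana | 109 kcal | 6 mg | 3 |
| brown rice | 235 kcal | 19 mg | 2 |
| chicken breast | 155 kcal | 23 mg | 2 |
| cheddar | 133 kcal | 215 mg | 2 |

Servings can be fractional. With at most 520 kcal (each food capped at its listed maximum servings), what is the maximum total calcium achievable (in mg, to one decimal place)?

467.7 mg

Calcium per kcal: cheddar 1.617, chicken breast 0.1484, brown rice 0.08085, banana 0.05505.
Take 2 servings of cheddar: uses 266 kcal, +430.0 mg calcium (running total 430.0 mg).
Take 1.639 servings of chicken breast: uses 254 kcal, +37.7 mg calcium (running total 467.7 mg).
Greedy by best ratio exhausts the calories allowance optimally: 467.7 mg.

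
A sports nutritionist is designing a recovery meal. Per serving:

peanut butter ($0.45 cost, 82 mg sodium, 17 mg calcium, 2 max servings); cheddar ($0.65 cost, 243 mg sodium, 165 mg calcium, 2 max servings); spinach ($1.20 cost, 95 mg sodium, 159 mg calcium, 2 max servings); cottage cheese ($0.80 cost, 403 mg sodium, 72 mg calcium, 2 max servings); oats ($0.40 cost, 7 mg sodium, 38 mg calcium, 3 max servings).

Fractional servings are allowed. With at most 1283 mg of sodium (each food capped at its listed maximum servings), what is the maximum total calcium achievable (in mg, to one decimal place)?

871.4 mg

Calcium per mg sodium: oats 5.429, spinach 1.674, cheddar 0.679, peanut butter 0.2073, cottage cheese 0.1787.
Take 3 servings of oats: uses 21 mg sodium, +114.0 mg calcium (running total 114.0 mg).
Take 2 servings of spinach: uses 190 mg sodium, +318.0 mg calcium (running total 432.0 mg).
Take 2 servings of cheddar: uses 486 mg sodium, +330.0 mg calcium (running total 762.0 mg).
Take 2 servings of peanut butter: uses 164 mg sodium, +34.0 mg calcium (running total 796.0 mg).
Take 1.047 servings of cottage cheese: uses 422 mg sodium, +75.4 mg calcium (running total 871.4 mg).
Filling greedily by calcium-per-mg sodium is optimal for one linear limit, giving 871.4 mg.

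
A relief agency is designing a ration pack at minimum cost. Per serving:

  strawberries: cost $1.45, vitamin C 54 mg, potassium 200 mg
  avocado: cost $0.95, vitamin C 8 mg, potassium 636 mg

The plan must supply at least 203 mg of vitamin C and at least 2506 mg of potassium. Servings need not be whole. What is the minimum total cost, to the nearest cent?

strawberries only: max(203/54, 2506/200) = 12.53 servings → $18.17.
avocado only: max(203/8, 2506/636) = 25.38 servings → $24.11.
strawberries + avocado with both tight: 3.331 servings and 2.893 servings → $7.58.
The minimum over all feasible corners is $7.58.

$7.58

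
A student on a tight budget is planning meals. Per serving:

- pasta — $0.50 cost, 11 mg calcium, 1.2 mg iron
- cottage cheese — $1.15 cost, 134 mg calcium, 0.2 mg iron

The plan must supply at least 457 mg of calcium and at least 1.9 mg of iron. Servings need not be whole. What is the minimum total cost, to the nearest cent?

Minimising a linear cost over {calcium ≥ 457, iron ≥ 1.9, servings ≥ 0} — the optimum is at a vertex, using one or two foods.
pasta only: max(457/11, 1.9/1.2) = 41.55 servings → $20.77.
cottage cheese only: max(457/134, 1.9/0.2) = 9.5 servings → $10.93.
pasta + cottage cheese with both tight: 1.029 servings and 3.326 servings → $4.34.
Cheapest feasible corner: $4.34.

$4.34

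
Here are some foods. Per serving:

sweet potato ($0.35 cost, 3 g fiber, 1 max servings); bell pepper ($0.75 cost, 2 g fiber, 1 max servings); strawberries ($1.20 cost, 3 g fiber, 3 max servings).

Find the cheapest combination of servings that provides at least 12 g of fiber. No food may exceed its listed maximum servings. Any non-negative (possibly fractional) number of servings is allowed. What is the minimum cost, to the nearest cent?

$3.90

Cost per g of fiber: sweet potato $0.1167, bell pepper $0.3750, strawberries $0.4000.
Take 1 serving of sweet potato: +3.0 g fiber for $0.35 (total $0.35, still need 9.0 g).
Take 1 serving of bell pepper: +2.0 g fiber for $0.75 (total $1.10, still need 7.0 g).
Take 2.333 servings of strawberries: +7.0 g fiber for $2.80 (total $3.90, still need 0.0 g).
Filling from the cheapest source first is optimal under one linear minimum: $3.90.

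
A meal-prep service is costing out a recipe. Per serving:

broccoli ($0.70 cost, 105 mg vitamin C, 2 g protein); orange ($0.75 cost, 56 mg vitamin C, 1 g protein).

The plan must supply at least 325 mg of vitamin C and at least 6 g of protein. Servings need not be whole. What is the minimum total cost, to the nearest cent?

broccoli only: max(325/105, 6/2) = 3.095 servings → $2.17.
orange only: max(325/56, 6/1) = 6 servings → $4.50.
broccoli + orange with both tight: 1.571 servings and 2.857 servings → $3.24.
So the least-cost plan costs $2.17.

$2.17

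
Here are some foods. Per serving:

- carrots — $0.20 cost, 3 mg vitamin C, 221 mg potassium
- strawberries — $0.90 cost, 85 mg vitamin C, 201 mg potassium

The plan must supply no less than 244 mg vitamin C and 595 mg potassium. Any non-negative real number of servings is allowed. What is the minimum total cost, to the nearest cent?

An LP optimum is at a vertex; with two nutrient constraints at most two foods are used. Check each candidate.
carrots only: max(244/3, 595/221) = 81.33 servings → $16.27.
strawberries only: max(244/85, 595/201) = 2.96 servings → $2.66.
carrots + strawberries with both tight: 0.0842 servings and 2.868 servings → $2.60.
Cheapest feasible corner: $2.60.

$2.60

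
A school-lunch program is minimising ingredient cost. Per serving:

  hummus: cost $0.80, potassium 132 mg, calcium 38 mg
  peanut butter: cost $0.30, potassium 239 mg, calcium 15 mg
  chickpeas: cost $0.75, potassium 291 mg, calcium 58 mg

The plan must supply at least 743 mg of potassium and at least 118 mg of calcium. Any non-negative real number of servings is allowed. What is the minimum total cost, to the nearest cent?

This is a tiny linear program; its minimum lies at a vertex of the feasible set. List the vertices and price them.
hummus only: max(743/132, 118/38) = 5.629 servings → $4.50.
peanut butter only: max(743/239, 118/15) = 7.867 servings → $2.36.
chickpeas only: max(743/291, 118/58) = 2.553 servings → $1.91.
hummus + peanut butter with both tight: 2.402 servings and 1.782 servings → $2.46.
hummus + chickpeas: the both-tight solution has a negative serving — not a feasible corner.
peanut butter + chickpeas with both tight: 0.922 servings and 1.796 servings → $1.62.
Cheapest feasible corner: $1.62.

$1.62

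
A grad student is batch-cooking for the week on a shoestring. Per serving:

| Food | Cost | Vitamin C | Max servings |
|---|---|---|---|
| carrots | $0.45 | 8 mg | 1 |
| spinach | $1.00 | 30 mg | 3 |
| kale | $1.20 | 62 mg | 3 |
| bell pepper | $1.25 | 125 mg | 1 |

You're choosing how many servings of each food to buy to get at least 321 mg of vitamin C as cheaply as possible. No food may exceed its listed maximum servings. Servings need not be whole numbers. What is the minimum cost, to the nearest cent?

$5.18

Cost per mg of vitamin C: bell pepper $0.0100, kale $0.0194, spinach $0.0333, carrots $0.0563.
Take 1 serving of bell pepper: +125.0 mg vitamin C for $1.25 (total $1.25, still need 196.0 mg).
Take 3 servings of kale: +186.0 mg vitamin C for $3.60 (total $4.85, still need 10.0 mg).
Take 0.3333 servings of spinach: +10.0 mg vitamin C for $0.33 (total $5.18, still need 0.0 mg).
Filling from the cheapest source first is optimal under one linear minimum: $5.18.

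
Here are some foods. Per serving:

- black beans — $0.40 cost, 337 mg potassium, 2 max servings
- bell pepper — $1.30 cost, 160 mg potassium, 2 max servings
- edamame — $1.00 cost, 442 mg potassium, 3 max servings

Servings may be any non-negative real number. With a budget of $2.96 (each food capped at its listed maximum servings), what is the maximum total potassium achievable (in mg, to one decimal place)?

Potassium per dollar: black beans 842.5, edamame 442, bell pepper 123.1.
Take 2 servings of black beans: spends $0.80, +674.0 mg potassium (running total 674.0 mg).
Take 2.16 servings of edamame: spends $2.16, +954.7 mg potassium (running total 1628.7 mg).
Filling greedily by potassium-per-dollar is optimal for one linear limit, giving 1628.7 mg.

1628.7 mg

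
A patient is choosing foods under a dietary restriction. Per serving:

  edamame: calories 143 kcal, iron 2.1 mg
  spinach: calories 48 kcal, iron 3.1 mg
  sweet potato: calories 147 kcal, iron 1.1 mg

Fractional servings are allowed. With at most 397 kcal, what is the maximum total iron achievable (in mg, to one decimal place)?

Iron per kcal: spinach 0.06458, edamame 0.01469, sweet potato 0.007483.
With no serving limits, spend the whole calories allowance on spinach: 397 kcal / 48 kcal × 3.1 mg = 25.6 mg.

25.6 mg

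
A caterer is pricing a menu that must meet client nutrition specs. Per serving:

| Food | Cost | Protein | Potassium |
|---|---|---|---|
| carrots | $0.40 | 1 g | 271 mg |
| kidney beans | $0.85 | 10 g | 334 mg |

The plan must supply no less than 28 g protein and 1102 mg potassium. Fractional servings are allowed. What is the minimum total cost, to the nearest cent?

carrots only: max(28/1, 1102/271) = 28 servings → $11.20.
kidney beans only: max(28/10, 1102/334) = 3.299 servings → $2.80.
carrots + kidney beans with both tight: 0.702 servings and 2.73 servings → $2.60.
Cheapest feasible corner: $2.60.

$2.60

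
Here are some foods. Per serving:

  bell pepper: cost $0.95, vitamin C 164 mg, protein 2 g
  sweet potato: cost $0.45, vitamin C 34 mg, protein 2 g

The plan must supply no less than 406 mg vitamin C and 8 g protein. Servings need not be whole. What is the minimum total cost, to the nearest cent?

With two linear requirements the optimum uses one or two foods; enumerate the corners.
bell pepper only: max(406/164, 8/2) = 4 servings → $3.80.
sweet potato only: max(406/34, 8/2) = 11.94 servings → $5.37.
bell pepper + sweet potato with both tight: 2.077 servings and 1.923 servings → $2.84.
The minimum over all feasible corners is $2.84.

$2.84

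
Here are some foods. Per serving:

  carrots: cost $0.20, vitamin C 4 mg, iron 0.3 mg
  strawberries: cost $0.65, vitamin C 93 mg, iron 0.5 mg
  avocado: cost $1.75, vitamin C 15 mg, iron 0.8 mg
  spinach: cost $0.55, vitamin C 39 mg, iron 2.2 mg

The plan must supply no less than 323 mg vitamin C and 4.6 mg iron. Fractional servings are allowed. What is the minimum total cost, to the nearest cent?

carrots only: max(323/4, 4.6/0.3) = 80.75 servings → $16.15.
strawberries only: max(323/93, 4.6/0.5) = 9.2 servings → $5.98.
avocado only: max(323/15, 4.6/0.8) = 21.53 servings → $37.68.
spinach only: max(323/39, 4.6/2.2) = 8.282 servings → $4.56.
carrots + strawberries with both tight: 10.28 servings and 3.031 servings → $4.03.
carrots + avocado with both targets exact would need a negative amount; discard.
carrots + spinach: the both-tight solution has a negative serving — not a feasible corner.
strawberries + avocado with both tight: 2.831 servings and 3.981 servings → $8.81.
strawberries + spinach with both tight: 2.87 servings and 1.439 servings → $2.66.
avocado + spinach: intersection lies outside the first quadrant.
Cheapest feasible corner: $2.66.

$2.66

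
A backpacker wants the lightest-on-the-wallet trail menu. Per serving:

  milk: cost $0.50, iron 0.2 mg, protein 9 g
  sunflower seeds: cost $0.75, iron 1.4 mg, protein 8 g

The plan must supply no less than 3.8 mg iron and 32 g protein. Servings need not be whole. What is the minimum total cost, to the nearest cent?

$2.55

Minimising a linear cost over {iron ≥ 3.8, protein ≥ 32, servings ≥ 0} — the optimum is at a vertex, using one or two foods.
milk only: max(3.8/0.2, 32/9) = 19 servings → $9.50.
sunflower seeds only: max(3.8/1.4, 32/8) = 4 servings → $3.00.
milk + sunflower seeds with both tight: 1.309 servings and 2.527 servings → $2.55.
So the least-cost plan costs $2.55.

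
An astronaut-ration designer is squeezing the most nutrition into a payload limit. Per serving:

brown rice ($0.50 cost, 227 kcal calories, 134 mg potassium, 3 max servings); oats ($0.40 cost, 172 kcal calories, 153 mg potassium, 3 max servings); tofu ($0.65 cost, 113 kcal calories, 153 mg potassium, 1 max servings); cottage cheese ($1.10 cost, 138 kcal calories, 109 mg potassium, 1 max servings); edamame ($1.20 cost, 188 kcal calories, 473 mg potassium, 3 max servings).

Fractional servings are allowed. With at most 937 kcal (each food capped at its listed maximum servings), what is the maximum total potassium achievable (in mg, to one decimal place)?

1803.3 mg

Potassium per kcal: edamame 2.516, tofu 1.354, oats 0.8895, cottage cheese 0.7899, brown rice 0.5903.
Take 3 servings of edamame: uses 564 kcal, +1419.0 mg potassium (running total 1419.0 mg).
Take 1 serving of tofu: uses 113 kcal, +153.0 mg potassium (running total 1572.0 mg).
Take 1.512 servings of oats: uses 260 kcal, +231.3 mg potassium (running total 1803.3 mg).
Greedy by best ratio exhausts the calories allowance optimally: 1803.3 mg.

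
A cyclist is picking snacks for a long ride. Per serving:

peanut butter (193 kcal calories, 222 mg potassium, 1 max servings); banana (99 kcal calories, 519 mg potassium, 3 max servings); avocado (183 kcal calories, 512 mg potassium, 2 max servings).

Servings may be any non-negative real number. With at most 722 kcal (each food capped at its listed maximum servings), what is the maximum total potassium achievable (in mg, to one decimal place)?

2648.9 mg

Potassium per kcal: banana 5.242, avocado 2.798, peanut butter 1.15.
Take 3 servings of banana: uses 297 kcal, +1557.0 mg potassium (running total 1557.0 mg).
Take 2 servings of avocado: uses 366 kcal, +1024.0 mg potassium (running total 2581.0 mg).
Take 0.3057 servings of peanut butter: uses 59 kcal, +67.9 mg potassium (running total 2648.9 mg).
Greedy by best ratio exhausts the calories allowance optimally: 2648.9 mg.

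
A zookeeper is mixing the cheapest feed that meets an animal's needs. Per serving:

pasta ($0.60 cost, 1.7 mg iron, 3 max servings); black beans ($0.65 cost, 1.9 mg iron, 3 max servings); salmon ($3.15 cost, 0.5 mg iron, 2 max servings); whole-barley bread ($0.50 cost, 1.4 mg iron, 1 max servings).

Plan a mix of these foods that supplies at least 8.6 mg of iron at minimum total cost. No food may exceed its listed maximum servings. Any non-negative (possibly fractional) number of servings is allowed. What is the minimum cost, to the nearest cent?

Cost per mg of iron: black beans $0.3421, pasta $0.3529, whole-barley bread $0.3571, salmon $6.3000.
Take 3 servings of black beans: +5.7 mg iron for $1.95 (total $1.95, still need 2.9 mg).
Take 1.706 servings of pasta: +2.9 mg iron for $1.02 (total $2.97, still need 0.0 mg).
Greedy by cheapest-per-mg is optimal for a single linear constraint, so the minimum cost is $2.97.

$2.97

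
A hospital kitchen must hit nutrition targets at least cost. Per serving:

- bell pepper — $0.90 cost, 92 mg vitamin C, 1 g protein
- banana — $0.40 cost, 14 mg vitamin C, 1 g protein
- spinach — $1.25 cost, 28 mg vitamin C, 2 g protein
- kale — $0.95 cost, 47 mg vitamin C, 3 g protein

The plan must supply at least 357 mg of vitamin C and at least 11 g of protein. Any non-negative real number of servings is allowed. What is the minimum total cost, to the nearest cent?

Compare the cost at each extreme point of the feasible region.
bell pepper only: max(357/92, 11/1) = 11 servings → $9.90.
banana only: max(357/14, 11/1) = 25.5 servings → $10.20.
spinach only: max(357/28, 11/2) = 12.75 servings → $15.94.
kale only: max(357/47, 11/3) = 7.596 servings → $7.22.
bell pepper + banana with both tight: 2.603 servings and 8.397 servings → $5.70.
bell pepper + spinach with both tight: 2.603 servings and 4.199 servings → $7.59.
bell pepper + kale with both tight: 2.419 servings and 2.86 servings → $4.89.
banana + spinach (both tight): parallel constraints — no distinct corner.
banana + kale: the both-tight solution has a negative serving — not a feasible corner.
spinach + kale: intersection lies outside the first quadrant.
So the least-cost plan costs $4.89.

$4.89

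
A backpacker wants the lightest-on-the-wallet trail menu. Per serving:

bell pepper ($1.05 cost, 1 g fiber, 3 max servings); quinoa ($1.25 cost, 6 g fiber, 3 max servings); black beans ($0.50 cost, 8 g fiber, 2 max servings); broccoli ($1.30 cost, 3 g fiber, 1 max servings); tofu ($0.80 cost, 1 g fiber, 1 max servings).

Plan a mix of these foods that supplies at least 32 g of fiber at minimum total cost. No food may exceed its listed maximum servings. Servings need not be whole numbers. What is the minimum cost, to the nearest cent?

Cost per g of fiber: black beans $0.0625, quinoa $0.2083, broccoli $0.4333, tofu $0.8000, bell pepper $1.0500.
Take 2 servings of black beans: +16.0 g fiber for $1.00 (total $1.00, still need 16.0 g).
Take 2.667 servings of quinoa: +16.0 g fiber for $3.33 (total $4.33, still need 0.0 g).
Greedy by cheapest-per-g is optimal for a single linear constraint, so the minimum cost is $4.33.

$4.33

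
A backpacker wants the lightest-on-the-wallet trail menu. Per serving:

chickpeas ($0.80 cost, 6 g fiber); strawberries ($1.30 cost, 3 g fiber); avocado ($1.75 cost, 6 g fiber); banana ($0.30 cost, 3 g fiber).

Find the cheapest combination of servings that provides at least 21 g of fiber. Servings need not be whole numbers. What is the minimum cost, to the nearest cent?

$2.10

Cost per g of fiber: banana $0.1000, chickpeas $0.1333, avocado $0.2917, strawberries $0.4333.
With no serving limits, use only banana: 21 g / 3 g = 7 servings × $0.30 = $2.10.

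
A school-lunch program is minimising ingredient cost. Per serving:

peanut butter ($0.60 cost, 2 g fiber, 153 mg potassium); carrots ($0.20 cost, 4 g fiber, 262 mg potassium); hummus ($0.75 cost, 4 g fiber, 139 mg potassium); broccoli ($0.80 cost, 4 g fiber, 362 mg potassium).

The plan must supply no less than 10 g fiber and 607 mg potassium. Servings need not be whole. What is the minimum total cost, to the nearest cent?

$0.50

An LP optimum is at a vertex; with two nutrient constraints at most two foods are used. Check each candidate.
peanut butter only: max(10/2, 607/153) = 5 servings → $3.00.
carrots only: max(10/4, 607/262) = 2.5 servings → $0.50.
hummus only: max(10/4, 607/139) = 4.367 servings → $3.28.
broccoli only: max(10/4, 607/362) = 2.5 servings → $2.00.
peanut butter + carrots: the both-tight solution has a negative serving — not a feasible corner.
peanut butter + hummus with both tight: 3.108 servings and 0.9461 servings → $2.57.
peanut butter + broccoli: the both-tight solution has a negative serving — not a feasible corner.
carrots + hummus with both tight: 2.11 servings and 0.3902 servings → $0.71.
carrots + broccoli with both targets exact would need a negative amount; discard.
hummus + broccoli with both tight: 1.336 servings and 1.164 servings → $1.93.
Cheapest feasible corner: $0.50.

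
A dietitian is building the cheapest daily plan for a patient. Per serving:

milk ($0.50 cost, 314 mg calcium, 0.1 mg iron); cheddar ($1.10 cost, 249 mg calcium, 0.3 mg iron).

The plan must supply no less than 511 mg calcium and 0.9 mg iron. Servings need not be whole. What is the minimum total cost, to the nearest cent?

This is a tiny linear program; its minimum lies at a vertex of the feasible set. List the vertices and price them.
milk only: max(511/314, 0.9/0.1) = 9 servings → $4.50.
cheddar only: max(511/249, 0.9/0.3) = 3 servings → $3.30.
milk + cheddar with both targets exact would need a negative amount; discard.
Cheapest feasible corner: $3.30.

$3.30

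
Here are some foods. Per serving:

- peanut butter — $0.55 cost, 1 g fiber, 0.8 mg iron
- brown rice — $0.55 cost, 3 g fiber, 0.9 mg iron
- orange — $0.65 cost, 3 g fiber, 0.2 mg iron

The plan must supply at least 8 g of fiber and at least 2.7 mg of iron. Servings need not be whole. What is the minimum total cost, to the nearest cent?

$1.65

For a min-cost LP with two ≥-constraints, a basic feasible solution has at most two positive variables.
peanut butter only: max(8/1, 2.7/0.8) = 8 servings → $4.40.
brown rice only: max(8/3, 2.7/0.9) = 3 servings → $1.65.
orange only: max(8/3, 2.7/0.2) = 13.5 servings → $8.78.
peanut butter + brown rice with both tight: 0.6 servings and 2.467 servings → $1.69.
peanut butter + orange with both tight: 2.955 servings and 1.682 servings → $2.72.
brown rice + orange: the both-tight solution has a negative serving — not a feasible corner.
Cheapest feasible corner: $1.65.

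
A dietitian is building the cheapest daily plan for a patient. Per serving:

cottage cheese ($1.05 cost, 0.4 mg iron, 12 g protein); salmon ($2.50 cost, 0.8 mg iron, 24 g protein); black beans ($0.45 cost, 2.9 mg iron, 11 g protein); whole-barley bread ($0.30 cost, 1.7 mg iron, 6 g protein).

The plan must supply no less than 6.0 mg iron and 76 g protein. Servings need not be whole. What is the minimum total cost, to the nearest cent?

cottage cheese only: max(6.0/0.4, 76/12) = 15 servings → $15.75.
salmon only: max(6.0/0.8, 76/24) = 7.5 servings → $18.75.
black beans only: max(6.0/2.9, 76/11) = 6.909 servings → $3.11.
whole-barley bread only: max(6.0/1.7, 76/6) = 12.67 servings → $3.80.
cottage cheese + salmon (both tight): parallel constraints — no distinct corner.
cottage cheese + black beans with both tight: 5.079 servings and 1.368 servings → $5.95.
cottage cheese + whole-barley bread with both tight: 5.178 servings and 2.311 servings → $6.13.
salmon + black beans with both tight: 2.539 servings and 1.368 servings → $6.96.
salmon + whole-barley bread with both tight: 2.589 servings and 2.311 servings → $7.17.
black beans + whole-barley bread with both targets exact would need a negative amount; discard.
So the least-cost plan costs $3.11.

$3.11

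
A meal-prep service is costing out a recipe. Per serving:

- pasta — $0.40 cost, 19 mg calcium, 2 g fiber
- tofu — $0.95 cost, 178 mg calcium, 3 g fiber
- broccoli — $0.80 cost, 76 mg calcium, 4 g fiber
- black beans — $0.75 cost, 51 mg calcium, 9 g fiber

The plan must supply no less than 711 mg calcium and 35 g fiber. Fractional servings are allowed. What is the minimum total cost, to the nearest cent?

With two linear requirements the optimum uses one or two foods; enumerate the corners.
pasta only: max(711/19, 35/2) = 37.42 servings → $14.97.
tofu only: max(711/178, 35/3) = 11.67 servings → $11.08.
broccoli only: max(711/76, 35/4) = 9.355 servings → $7.48.
black beans only: max(711/51, 35/9) = 13.94 servings → $10.46.
pasta + tofu with both tight: 13.7 servings and 2.532 servings → $7.89.
pasta + broccoli: the both-tight solution has a negative serving — not a feasible corner.
pasta + black beans: intersection lies outside the first quadrant.
tofu + broccoli with both tight: 0.3802 servings and 8.465 servings → $7.13.
tofu + black beans with both tight: 3.184 servings and 2.827 servings → $5.15.
broccoli + black beans with both targets exact would need a negative amount; discard.
Cheapest feasible corner: $5.15.

$5.15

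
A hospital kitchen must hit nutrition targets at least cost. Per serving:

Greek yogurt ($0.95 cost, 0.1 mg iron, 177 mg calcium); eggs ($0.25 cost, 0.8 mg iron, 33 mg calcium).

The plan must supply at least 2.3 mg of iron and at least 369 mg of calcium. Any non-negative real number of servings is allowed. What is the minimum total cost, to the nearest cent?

$2.18

Greek yogurt only: max(2.3/0.1, 369/177) = 23 servings → $21.85.
eggs only: max(2.3/0.8, 369/33) = 11.18 servings → $2.80.
Greek yogurt + eggs with both tight: 1.586 servings and 2.677 servings → $2.18.
The minimum over all feasible corners is $2.18.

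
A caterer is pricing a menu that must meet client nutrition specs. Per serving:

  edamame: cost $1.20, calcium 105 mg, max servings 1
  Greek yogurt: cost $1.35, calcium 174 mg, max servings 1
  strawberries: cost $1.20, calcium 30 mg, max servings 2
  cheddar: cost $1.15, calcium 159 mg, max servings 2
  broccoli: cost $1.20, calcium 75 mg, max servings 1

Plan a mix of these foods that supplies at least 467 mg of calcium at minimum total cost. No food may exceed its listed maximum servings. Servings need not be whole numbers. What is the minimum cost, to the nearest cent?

Cost per mg of calcium: cheddar $0.0072, Greek yogurt $0.0078, edamame $0.0114, broccoli $0.0160, strawberries $0.0400.
Take 2 servings of cheddar: +318.0 mg calcium for $2.30 (total $2.30, still need 149.0 mg).
Take 0.8563 servings of Greek yogurt: +149.0 mg calcium for $1.16 (total $3.46, still need 0.0 mg).
Greedy by cheapest-per-mg is optimal for a single linear constraint, so the minimum cost is $3.46.

$3.46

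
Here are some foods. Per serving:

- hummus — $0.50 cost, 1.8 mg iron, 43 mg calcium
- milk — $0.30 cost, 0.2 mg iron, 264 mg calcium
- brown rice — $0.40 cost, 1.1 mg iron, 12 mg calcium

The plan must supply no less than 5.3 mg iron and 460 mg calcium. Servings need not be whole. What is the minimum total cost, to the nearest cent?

$1.79

A basic optimal solution has at most two foods positive. Try each food alone and each pair with both targets met exactly.
hummus only: max(5.3/1.8, 460/43) = 10.7 servings → $5.35.
milk only: max(5.3/0.2, 460/264) = 26.5 servings → $7.95.
brown rice only: max(5.3/1.1, 460/12) = 38.33 servings → $15.33.
hummus + milk with both tight: 2.802 servings and 1.286 servings → $1.79.
hummus + brown rice with both targets exact would need a negative amount; discard.
milk + brown rice with both tight: 1.536 servings and 4.539 servings → $2.28.
The minimum over all feasible corners is $1.79.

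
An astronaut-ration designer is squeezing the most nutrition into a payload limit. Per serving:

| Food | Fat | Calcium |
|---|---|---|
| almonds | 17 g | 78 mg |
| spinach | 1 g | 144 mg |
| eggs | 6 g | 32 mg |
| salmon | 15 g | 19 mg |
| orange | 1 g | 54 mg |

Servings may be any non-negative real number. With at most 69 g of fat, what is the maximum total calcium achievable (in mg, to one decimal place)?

9936.0 mg

Calcium per g fat: spinach 144, orange 54, eggs 5.333, almonds 4.588, salmon 1.267.
With no serving limits, spend the whole fat allowance on spinach: 69 g / 1 g × 144 mg = 9936.0 mg.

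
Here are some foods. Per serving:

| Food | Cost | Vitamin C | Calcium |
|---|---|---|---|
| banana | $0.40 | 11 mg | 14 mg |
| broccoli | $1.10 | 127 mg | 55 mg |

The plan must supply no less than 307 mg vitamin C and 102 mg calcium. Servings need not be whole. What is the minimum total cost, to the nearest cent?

$2.66

With two linear requirements the optimum uses one or two foods; enumerate the corners.
banana only: max(307/11, 102/14) = 27.91 servings → $11.16.
broccoli only: max(307/127, 102/55) = 2.417 servings → $2.66.
banana + broccoli: the both-tight solution has a negative serving — not a feasible corner.
The minimum over all feasible corners is $2.66.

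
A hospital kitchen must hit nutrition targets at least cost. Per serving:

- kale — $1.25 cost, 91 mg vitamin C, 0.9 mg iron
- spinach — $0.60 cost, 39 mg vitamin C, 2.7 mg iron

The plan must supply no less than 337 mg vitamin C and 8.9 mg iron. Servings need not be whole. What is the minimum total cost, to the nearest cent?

$4.78

Compare the cost at each extreme point of the feasible region.
kale only: max(337/91, 8.9/0.9) = 9.889 servings → $12.36.
spinach only: max(337/39, 8.9/2.7) = 8.641 servings → $5.18.
kale + spinach with both tight: 2.672 servings and 2.406 servings → $4.78.
So the least-cost plan costs $4.78.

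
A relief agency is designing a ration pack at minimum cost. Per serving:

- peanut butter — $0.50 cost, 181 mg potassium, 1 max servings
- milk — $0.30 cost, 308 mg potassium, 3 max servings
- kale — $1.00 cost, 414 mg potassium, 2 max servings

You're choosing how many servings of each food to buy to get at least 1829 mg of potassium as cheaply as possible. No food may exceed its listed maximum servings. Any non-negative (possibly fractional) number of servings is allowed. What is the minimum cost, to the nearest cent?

Cost per mg of potassium: milk $0.0010, kale $0.0024, peanut butter $0.0028.
Take 3 servings of milk: +924.0 mg potassium for $0.90 (total $0.90, still need 905.0 mg).
Take 2 servings of kale: +828.0 mg potassium for $2.00 (total $2.90, still need 77.0 mg).
Take 0.4254 servings of peanut butter: +77.0 mg potassium for $0.21 (total $3.11, still need 0.0 mg).
Greedy by cheapest-per-mg is optimal for a single linear constraint, so the minimum cost is $3.11.

$3.11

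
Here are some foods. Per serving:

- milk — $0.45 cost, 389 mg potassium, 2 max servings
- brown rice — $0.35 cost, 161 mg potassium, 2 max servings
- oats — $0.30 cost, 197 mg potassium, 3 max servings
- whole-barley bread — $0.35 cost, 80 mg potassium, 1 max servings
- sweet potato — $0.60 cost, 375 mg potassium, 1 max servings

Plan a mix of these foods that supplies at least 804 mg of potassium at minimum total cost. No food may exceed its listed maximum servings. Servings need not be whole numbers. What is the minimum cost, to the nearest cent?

Cost per mg of potassium: milk $0.0012, oats $0.0015, sweet potato $0.0016, brown rice $0.0022, whole-barley bread $0.0044.
Take 2 servings of milk: +778.0 mg potassium for $0.90 (total $0.90, still need 26.0 mg).
Take 0.132 servings of oats: +26.0 mg potassium for $0.04 (total $0.94, still need 0.0 mg).
Greedy by cheapest-per-mg is optimal for a single linear constraint, so the minimum cost is $0.94.

$0.94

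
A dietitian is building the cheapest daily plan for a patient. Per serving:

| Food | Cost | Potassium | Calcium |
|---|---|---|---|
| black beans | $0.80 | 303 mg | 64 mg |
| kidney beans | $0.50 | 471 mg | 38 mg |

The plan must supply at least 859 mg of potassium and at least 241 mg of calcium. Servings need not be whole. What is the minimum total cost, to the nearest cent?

At the optimum either one food covers both requirements or two foods hit both targets exactly; no other combination can be cheaper.
black beans only: max(859/303, 241/64) = 3.766 servings → $3.01.
kidney beans only: max(859/471, 241/38) = 6.342 servings → $3.17.
black beans + kidney beans: intersection lies outside the first quadrant.
Cheapest feasible corner: $3.01.

$3.01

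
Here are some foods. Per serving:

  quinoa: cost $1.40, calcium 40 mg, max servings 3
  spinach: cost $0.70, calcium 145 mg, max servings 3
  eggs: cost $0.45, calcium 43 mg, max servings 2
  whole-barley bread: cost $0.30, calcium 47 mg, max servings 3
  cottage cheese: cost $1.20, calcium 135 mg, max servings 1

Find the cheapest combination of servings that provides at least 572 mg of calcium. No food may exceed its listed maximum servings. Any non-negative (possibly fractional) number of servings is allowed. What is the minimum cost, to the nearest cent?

Cost per mg of calcium: spinach $0.0048, whole-barley bread $0.0064, cottage cheese $0.0089, eggs $0.0105, quinoa $0.0350.
Take 3 servings of spinach: +435.0 mg calcium for $2.10 (total $2.10, still need 137.0 mg).
Take 2.915 servings of whole-barley bread: +137.0 mg calcium for $0.87 (total $2.97, still need 0.0 mg).
Greedy by cheapest-per-mg is optimal for a single linear constraint, so the minimum cost is $2.97.

$2.97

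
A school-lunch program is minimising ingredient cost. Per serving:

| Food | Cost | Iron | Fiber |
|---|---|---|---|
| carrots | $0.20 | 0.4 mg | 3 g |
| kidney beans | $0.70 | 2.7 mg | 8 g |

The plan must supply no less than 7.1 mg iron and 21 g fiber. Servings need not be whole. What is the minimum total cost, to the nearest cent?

The cheapest plan sits at a corner of the feasible region — with two constraints it uses at most two foods.
carrots only: max(7.1/0.4, 21/3) = 17.75 servings → $3.55.
kidney beans only: max(7.1/2.7, 21/8) = 2.63 servings → $1.84.
carrots + kidney beans: the both-tight solution has a negative serving — not a feasible corner.
So the least-cost plan costs $1.84.

$1.84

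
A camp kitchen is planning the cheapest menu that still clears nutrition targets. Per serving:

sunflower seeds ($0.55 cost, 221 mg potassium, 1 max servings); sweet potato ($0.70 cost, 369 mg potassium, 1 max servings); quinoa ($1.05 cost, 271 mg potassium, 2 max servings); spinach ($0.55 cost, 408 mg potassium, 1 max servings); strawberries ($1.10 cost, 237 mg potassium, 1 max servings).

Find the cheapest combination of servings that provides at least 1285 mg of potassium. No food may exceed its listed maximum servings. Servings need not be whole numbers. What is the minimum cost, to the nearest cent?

$2.91

Cost per mg of potassium: spinach $0.0013, sweet potato $0.0019, sunflower seeds $0.0025, quinoa $0.0039, strawberries $0.0046.
Take 1 serving of spinach: +408.0 mg potassium for $0.55 (total $0.55, still need 877.0 mg).
Take 1 serving of sweet potato: +369.0 mg potassium for $0.70 (total $1.25, still need 508.0 mg).
Take 1 serving of sunflower seeds: +221.0 mg potassium for $0.55 (total $1.80, still need 287.0 mg).
Take 1.059 servings of quinoa: +287.0 mg potassium for $1.11 (total $2.91, still need 0.0 mg).
Filling from the cheapest source first is optimal under one linear minimum: $2.91.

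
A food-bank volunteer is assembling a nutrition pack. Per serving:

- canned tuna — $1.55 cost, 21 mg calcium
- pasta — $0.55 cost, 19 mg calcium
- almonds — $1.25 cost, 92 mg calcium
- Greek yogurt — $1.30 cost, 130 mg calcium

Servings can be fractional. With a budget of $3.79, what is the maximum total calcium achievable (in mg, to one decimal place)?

Calcium per dollar: Greek yogurt 100, almonds 73.6, pasta 34.55, canned tuna 13.55.
With no serving limits, spend the whole cost allowance on Greek yogurt: $3.79 / $1.30 × 130 mg = 379.0 mg.

379.0 mg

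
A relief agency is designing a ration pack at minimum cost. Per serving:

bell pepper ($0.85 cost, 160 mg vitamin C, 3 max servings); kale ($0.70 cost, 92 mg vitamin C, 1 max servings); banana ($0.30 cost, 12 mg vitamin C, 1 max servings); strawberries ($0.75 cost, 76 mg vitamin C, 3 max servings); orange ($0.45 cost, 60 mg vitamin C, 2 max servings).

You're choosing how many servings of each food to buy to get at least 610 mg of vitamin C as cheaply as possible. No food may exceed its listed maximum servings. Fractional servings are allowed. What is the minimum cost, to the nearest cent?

Cost per mg of vitamin C: bell pepper $0.0053, orange $0.0075, kale $0.0076, strawberries $0.0099, banana $0.0250.
Take 3 servings of bell pepper: +480.0 mg vitamin C for $2.55 (total $2.55, still need 130.0 mg).
Take 2 servings of orange: +120.0 mg vitamin C for $0.90 (total $3.45, still need 10.0 mg).
Take 0.1087 servings of kale: +10.0 mg vitamin C for $0.08 (total $3.53, still need 0.0 mg).
Greedy by cheapest-per-mg is optimal for a single linear constraint, so the minimum cost is $3.53.

$3.53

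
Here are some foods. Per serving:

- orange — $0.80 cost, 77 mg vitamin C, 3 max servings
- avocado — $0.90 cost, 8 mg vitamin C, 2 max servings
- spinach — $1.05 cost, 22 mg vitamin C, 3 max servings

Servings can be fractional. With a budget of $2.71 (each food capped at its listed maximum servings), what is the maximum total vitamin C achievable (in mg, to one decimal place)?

237.5 mg

Vitamin C per dollar: orange 96.25, spinach 20.95, avocado 8.889.
Take 3 servings of orange: spends $2.40, +231.0 mg vitamin C (running total 231.0 mg).
Take 0.2952 servings of spinach: spends $0.31, +6.5 mg vitamin C (running total 237.5 mg).
Greedy by best ratio exhausts the cost allowance optimally: 237.5 mg.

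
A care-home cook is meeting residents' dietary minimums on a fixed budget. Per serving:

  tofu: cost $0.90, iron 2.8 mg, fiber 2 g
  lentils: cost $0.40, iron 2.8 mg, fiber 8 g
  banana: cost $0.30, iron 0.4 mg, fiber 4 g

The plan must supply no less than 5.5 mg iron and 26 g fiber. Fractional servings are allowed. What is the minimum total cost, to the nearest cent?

An LP optimum is at a vertex; with two nutrient constraints at most two foods are used. Check each candidate.
tofu only: max(5.5/2.8, 26/2) = 13 servings → $11.70.
lentils only: max(5.5/2.8, 26/8) = 3.25 servings → $1.30.
banana only: max(5.5/0.4, 26/4) = 13.75 servings → $4.12.
tofu + lentils: the both-tight solution has a negative serving — not a feasible corner.
tofu + banana with both tight: 1.115 servings and 5.942 servings → $2.79.
lentils + banana with both tight: 1.45 servings and 3.6 servings → $1.66.
So the least-cost plan costs $1.30.

$1.30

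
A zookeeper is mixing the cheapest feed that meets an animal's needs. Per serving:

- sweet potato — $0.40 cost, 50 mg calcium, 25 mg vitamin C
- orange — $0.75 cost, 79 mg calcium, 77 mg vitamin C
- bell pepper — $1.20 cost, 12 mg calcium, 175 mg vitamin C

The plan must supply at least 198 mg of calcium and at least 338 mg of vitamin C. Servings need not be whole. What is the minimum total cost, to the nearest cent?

Compare the cost at each extreme point of the feasible region.
sweet potato only: max(198/50, 338/25) = 13.52 servings → $5.41.
orange only: max(198/79, 338/77) = 4.39 servings → $3.29.
bell pepper only: max(198/12, 338/175) = 16.5 servings → $19.80.
sweet potato + orange: intersection lies outside the first quadrant.
sweet potato + bell pepper with both tight: 3.621 servings and 1.414 servings → $3.15.
orange + bell pepper with both tight: 2.371 servings and 0.888 servings → $2.84.
So the least-cost plan costs $2.84.

$2.84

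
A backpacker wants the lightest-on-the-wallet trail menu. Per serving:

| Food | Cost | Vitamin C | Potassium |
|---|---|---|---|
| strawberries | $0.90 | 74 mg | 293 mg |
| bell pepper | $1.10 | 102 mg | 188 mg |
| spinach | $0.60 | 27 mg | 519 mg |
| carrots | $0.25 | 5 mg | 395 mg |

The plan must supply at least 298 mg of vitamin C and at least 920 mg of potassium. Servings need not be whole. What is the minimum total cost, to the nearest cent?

Minimising a linear cost over {vitamin C ≥ 298, potassium ≥ 920, servings ≥ 0} — the optimum is at a vertex, using one or two foods.
strawberries only: max(298/74, 920/293) = 4.027 servings → $3.62.
bell pepper only: max(298/102, 920/188) = 4.894 servings → $5.38.
spinach only: max(298/27, 920/519) = 11.04 servings → $6.62.
carrots only: max(298/5, 920/395) = 59.6 servings → $14.90.
strawberries + bell pepper with both tight: 2.367 servings and 1.204 servings → $3.46.
strawberries + spinach: intersection lies outside the first quadrant.
strawberries + carrots with both targets exact would need a negative amount; discard.
bell pepper + spinach with both tight: 2.712 servings and 0.7901 servings → $3.46.
bell pepper + carrots with both tight: 2.874 servings and 0.961 servings → $3.40.
spinach + carrots with both targets exact would need a negative amount; discard.
The minimum over all feasible corners is $3.40.

$3.40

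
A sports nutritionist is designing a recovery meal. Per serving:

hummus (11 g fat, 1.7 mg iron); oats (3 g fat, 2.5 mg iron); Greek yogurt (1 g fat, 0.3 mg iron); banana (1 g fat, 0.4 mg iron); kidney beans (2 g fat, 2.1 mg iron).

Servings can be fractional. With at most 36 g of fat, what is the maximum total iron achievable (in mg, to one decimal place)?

Iron per g fat: kidney beans 1.05, oats 0.8333, banana 0.4, Greek yogurt 0.3, hummus 0.1545.
With no serving limits, spend the whole fat allowance on kidney beans: 36 g / 2 g × 2.1 mg = 37.8 mg.

37.8 mg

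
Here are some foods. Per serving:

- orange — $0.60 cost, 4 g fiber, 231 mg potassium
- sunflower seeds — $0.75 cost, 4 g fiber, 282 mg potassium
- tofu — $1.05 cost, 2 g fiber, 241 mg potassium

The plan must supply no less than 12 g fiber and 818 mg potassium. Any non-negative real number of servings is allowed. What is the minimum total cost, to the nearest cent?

$2.12

At the optimum either one food covers both requirements or two foods hit both targets exactly; no other combination can be cheaper.
orange only: max(12/4, 818/231) = 3.541 servings → $2.12.
sunflower seeds only: max(12/4, 818/282) = 3 servings → $2.25.
tofu only: max(12/2, 818/241) = 6 servings → $6.30.
orange + sunflower seeds with both tight: 0.549 servings and 2.451 servings → $2.17.
orange + tofu with both tight: 2.502 servings and 0.996 servings → $2.55.
sunflower seeds + tofu: the both-tight solution has a negative serving — not a feasible corner.
Cheapest feasible corner: $2.12.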